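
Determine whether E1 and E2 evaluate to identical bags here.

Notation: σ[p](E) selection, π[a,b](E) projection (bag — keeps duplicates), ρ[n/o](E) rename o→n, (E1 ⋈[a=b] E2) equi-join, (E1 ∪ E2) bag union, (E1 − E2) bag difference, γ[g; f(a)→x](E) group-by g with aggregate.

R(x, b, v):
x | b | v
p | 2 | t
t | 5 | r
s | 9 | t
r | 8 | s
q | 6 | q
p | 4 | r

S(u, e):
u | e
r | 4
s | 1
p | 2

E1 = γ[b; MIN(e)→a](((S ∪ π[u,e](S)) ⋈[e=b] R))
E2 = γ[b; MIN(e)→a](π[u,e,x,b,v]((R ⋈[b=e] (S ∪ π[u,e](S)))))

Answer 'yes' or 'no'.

E1 subexpression sizes:
  S → 3
  S → 3
  π[u,e](S) → 3
  (S ∪ π[u,e](S)) → 6
  R → 6
  ((S ∪ π[u,e](S)) ⋈[e=b] R) → 4
  γ[b; MIN(e)→a](((S ∪ π[u,e](S)) ⋈[e=b] R)) → 2
E2 subexpression sizes:
  R → 6
  S → 3
  S → 3
  π[u,e](S) → 3
  (S ∪ π[u,e](S)) → 6
  (R ⋈[b=e] (S ∪ π[u,e](S))) → 4
  π[u,e,x,b,v]((R ⋈[b=e] (S ∪ π[u,e](S)))) → 4
  γ[b; MIN(e)→a](π[u,e,x,b,v]((R ⋈[b=e] (S ∪ π[u,e](S))))) → 2

E1 and E2 produce the same multiset:
b | a
2 | 2
4 | 4

yes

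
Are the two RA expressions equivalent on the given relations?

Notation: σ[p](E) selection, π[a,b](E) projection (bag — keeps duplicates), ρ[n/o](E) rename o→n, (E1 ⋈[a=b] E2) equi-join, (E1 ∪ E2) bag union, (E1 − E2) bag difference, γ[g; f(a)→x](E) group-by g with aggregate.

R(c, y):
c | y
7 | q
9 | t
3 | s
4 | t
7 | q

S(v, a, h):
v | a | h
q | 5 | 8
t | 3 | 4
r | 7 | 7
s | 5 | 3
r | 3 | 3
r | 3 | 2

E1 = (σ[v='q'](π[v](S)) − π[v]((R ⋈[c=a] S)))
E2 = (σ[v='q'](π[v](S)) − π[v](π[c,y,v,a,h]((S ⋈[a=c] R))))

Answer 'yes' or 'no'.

E1 subexpression sizes:
  S → 6
  π[v](S) → 6
  σ[v='q'](π[v](S)) → 1
  R → 5
  S → 6
  (R ⋈[c=a] S) → 5
  π[v]((R ⋈[c=a] S)) → 5
  (σ[v='q'](π[v](S)) − π[v]((R ⋈[c=a] S))) → 1
E2 subexpression sizes:
  S → 6
  π[v](S) → 6
  σ[v='q'](π[v](S)) → 1
  S → 6
  R → 5
  (S ⋈[a=c] R) → 5
  π[c,y,v,a,h]((S ⋈[a=c] R)) → 5
  π[v](π[c,y,v,a,h]((S ⋈[a=c] R))) → 5
  (σ[v='q'](π[v](S)) − π[v](π[c,y,v,a,h]((S ⋈[a=c] R)))) → 1

E1 and E2 produce the same multiset:
v
q

yes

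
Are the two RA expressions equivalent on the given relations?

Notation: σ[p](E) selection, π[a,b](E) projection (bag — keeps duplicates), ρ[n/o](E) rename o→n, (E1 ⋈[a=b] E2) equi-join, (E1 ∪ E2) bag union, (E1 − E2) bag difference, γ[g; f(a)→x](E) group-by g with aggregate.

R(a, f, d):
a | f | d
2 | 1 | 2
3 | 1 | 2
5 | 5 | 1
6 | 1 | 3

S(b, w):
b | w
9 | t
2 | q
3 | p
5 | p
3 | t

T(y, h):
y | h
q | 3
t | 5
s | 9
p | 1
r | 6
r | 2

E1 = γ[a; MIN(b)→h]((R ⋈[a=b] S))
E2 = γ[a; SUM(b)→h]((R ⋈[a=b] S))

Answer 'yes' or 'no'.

E1 subexpression sizes:
  R → 4
  S → 5
  (R ⋈[a=b] S) → 4
  γ[a; MIN(b)→h]((R ⋈[a=b] S)) → 3
E2 subexpression sizes:
  R → 4
  S → 5
  (R ⋈[a=b] S) → 4
  γ[a; SUM(b)→h]((R ⋈[a=b] S)) → 3

E1 result:
a | h
2 | 2
3 | 3
5 | 5
E2 result:
a | h
2 | 2
3 | 6
5 | 5
Witness: (3, 3) appears 1× in E1 but 0× in E2.

no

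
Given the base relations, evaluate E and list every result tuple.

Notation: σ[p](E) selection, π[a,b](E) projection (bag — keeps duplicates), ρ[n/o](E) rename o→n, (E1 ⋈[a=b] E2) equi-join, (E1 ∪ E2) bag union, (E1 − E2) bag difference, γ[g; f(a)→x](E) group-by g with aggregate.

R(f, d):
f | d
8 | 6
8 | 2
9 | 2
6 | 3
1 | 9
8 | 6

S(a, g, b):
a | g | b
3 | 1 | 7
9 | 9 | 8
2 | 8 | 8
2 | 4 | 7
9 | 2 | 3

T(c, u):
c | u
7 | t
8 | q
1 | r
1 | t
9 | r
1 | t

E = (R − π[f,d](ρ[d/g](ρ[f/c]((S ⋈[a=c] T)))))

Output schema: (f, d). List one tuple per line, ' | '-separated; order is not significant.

Stepwise |·|:
  R → 6
  S → 5
  T → 6
  (S ⋈[a=c] T) → 2
  ρ[f/c]((S ⋈[a=c] T)) → 2
  ρ[d/g](ρ[f/c]((S ⋈[a=c] T))) → 2
  π[f,d](ρ[d/g](ρ[f/c]((S ⋈[a=c] T)))) → 2
  (R − π[f,d](ρ[d/g](ρ[f/c]((S ⋈[a=c] T))))) → 5

== RESULT ==
f | d
1 | 9
6 | 3
8 | 2
8 | 6
8 | 6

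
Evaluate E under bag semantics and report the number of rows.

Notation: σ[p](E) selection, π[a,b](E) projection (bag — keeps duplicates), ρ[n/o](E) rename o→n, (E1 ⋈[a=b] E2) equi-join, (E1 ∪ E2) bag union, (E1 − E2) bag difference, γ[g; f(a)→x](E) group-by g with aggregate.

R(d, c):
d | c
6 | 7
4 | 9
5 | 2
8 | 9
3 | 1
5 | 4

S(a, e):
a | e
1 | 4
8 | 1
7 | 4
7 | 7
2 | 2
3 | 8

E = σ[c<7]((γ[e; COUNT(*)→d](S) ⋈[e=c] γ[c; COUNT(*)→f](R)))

Stepwise |·|:
  S → 6
  γ[e; COUNT(*)→d](S) → 5
  R → 6
  γ[c; COUNT(*)→f](R) → 5
  (γ[e; COUNT(*)→d](S) ⋈[e=c] γ[c; COUNT(*)→f](R)) → 4
  σ[c<7]((γ[e; COUNT(*)→d](S) ⋈[e=c] γ[c; COUNT(*)→f](R))) → 3

|E| = 3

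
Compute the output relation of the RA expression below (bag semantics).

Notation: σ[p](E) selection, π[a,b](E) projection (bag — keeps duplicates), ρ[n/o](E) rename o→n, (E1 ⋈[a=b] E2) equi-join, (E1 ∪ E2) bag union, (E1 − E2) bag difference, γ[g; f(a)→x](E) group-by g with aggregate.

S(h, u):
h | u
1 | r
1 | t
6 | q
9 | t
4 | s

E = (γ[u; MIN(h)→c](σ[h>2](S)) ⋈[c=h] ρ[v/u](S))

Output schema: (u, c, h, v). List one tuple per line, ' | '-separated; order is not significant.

Per-node cardinality:
  S → 5
  σ[h>2](S) → 3
  γ[u; MIN(h)→c](σ[h>2](S)) → 3
  S → 5
  ρ[v/u](S) → 5
  (γ[u; MIN(h)→c](σ[h>2](S)) ⋈[c=h] ρ[v/u](S)) → 3

== RESULT ==
u | c | h | v
q | 6 | 6 | q
s | 4 | 4 | s
t | 9 | 9 | t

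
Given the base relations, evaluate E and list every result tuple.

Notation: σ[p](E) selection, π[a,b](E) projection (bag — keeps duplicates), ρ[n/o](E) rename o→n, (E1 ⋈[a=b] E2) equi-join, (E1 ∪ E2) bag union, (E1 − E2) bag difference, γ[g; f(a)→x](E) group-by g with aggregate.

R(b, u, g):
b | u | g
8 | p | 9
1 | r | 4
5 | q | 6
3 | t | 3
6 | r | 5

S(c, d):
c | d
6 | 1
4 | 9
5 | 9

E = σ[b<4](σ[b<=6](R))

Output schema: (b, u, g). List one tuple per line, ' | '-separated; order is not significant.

Subexpression sizes:
  R → 5
  σ[b<=6](R) → 4
  σ[b<4](σ[b<=6](R)) → 2

== RESULT ==
b | u | g
1 | r | 4
3 | t | 3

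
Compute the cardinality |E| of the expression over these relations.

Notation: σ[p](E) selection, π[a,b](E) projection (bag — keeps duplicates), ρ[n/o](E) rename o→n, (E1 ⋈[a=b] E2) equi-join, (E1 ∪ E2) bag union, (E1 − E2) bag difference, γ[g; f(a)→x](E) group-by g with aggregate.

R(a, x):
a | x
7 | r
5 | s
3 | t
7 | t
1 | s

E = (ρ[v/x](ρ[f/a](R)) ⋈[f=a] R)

Stepwise |·|:
  R → 5
  ρ[f/a](R) → 5
  ρ[v/x](ρ[f/a](R)) → 5
  R → 5
  (ρ[v/x](ρ[f/a](R)) ⋈[f=a] R) → 7

|E| = 7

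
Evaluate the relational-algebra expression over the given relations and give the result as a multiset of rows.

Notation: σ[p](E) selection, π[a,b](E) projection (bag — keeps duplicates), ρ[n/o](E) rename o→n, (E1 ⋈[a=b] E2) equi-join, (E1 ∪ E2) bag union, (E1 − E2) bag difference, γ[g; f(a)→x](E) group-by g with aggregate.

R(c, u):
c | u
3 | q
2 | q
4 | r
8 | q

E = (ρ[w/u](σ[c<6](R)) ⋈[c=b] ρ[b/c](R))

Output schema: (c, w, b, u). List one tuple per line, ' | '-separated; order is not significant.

Subexpression sizes:
  R → 4
  σ[c<6](R) → 3
  ρ[w/u](σ[c<6](R)) → 3
  R → 4
  ρ[b/c](R) → 4
  (ρ[w/u](σ[c<6](R)) ⋈[c=b] ρ[b/c](R)) → 3

== RESULT ==
c | w | b | u
2 | q | 2 | q
3 | q | 3 | q
4 | r | 4 | r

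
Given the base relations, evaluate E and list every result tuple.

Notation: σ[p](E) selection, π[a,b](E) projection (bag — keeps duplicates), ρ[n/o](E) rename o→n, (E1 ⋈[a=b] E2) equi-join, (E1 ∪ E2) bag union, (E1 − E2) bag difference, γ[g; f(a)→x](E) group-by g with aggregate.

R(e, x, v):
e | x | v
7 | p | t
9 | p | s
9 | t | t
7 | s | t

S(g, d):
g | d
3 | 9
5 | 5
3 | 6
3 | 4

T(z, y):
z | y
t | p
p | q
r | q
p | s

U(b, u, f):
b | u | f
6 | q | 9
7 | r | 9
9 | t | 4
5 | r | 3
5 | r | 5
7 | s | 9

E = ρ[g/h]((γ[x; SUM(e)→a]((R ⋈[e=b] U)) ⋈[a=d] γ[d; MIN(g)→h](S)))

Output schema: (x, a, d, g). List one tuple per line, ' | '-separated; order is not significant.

Subexpression sizes:
  R → 4
  U → 6
  (R ⋈[e=b] U) → 6
  γ[x; SUM(e)→a]((R ⋈[e=b] U)) → 3
  S → 4
  γ[d; MIN(g)→h](S) → 4
  (γ[x; SUM(e)→a]((R ⋈[e=b] U)) ⋈[a=d] γ[d; MIN(g)→h](S)) → 1
  ρ[g/h]((γ[x; SUM(e)→a]((R ⋈[e=b] U)) ⋈[a=d] γ[d; MIN(g)→h](S))) → 1

== RESULT ==
x | a | d | g
t | 9 | 9 | 3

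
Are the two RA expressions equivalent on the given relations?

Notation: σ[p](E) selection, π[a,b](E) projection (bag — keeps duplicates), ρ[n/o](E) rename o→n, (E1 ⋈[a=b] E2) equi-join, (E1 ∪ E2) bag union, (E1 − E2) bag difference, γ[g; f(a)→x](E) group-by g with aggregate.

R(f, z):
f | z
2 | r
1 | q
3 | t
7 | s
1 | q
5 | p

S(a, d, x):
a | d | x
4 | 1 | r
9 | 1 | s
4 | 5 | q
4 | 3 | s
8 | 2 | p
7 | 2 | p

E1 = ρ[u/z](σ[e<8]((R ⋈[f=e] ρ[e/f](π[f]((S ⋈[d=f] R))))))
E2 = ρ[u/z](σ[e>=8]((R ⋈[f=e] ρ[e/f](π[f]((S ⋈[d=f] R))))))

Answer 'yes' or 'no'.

E1 subexpression sizes:
  R → 6
  S → 6
  R → 6
  (S ⋈[d=f] R) → 8
  π[f]((S ⋈[d=f] R)) → 8
  ρ[e/f](π[f]((S ⋈[d=f] R))) → 8
  (R ⋈[f=e] ρ[e/f](π[f]((S ⋈[d=f] R)))) → 12
  σ[e<8]((R ⋈[f=e] ρ[e/f](π[f]((S ⋈[d=f] R))))) → 12
  ρ[u/z](σ[e<8]((R ⋈[f=e] ρ[e/f](π[f]((S ⋈[d=f] R)))))) → 12
E2 subexpression sizes:
  R → 6
  S → 6
  R → 6
  (S ⋈[d=f] R) → 8
  π[f]((S ⋈[d=f] R)) → 8
  ρ[e/f](π[f]((S ⋈[d=f] R))) → 8
  (R ⋈[f=e] ρ[e/f](π[f]((S ⋈[d=f] R)))) → 12
  σ[e>=8]((R ⋈[f=e] ρ[e/f](π[f]((S ⋈[d=f] R))))) → 0
  ρ[u/z](σ[e>=8]((R ⋈[f=e] ρ[e/f](π[f]((S ⋈[d=f] R)))))) → 0

E1 result:
f | u | e
1 | q | 1
1 | q | 1
1 | q | 1
1 | q | 1
1 | q | 1
1 | q | 1
1 | q | 1
1 | q | 1
2 | r | 2
2 | r | 2
3 | t | 3
5 | p | 5
E2 result:
f | u | e
(0 rows)
Witness: (1, 'q', 1) appears 8× in E1 but 0× in E2.

no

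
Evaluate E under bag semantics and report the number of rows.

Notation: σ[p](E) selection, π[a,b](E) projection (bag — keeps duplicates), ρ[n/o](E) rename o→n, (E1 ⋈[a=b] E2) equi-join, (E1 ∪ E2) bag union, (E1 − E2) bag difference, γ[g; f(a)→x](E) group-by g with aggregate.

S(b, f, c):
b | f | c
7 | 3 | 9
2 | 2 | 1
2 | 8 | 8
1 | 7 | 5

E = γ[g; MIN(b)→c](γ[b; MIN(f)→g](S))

Subexpression sizes:
  S → 4
  γ[b; MIN(f)→g](S) → 3
  γ[g; MIN(b)→c](γ[b; MIN(f)→g](S)) → 3

|E| = 3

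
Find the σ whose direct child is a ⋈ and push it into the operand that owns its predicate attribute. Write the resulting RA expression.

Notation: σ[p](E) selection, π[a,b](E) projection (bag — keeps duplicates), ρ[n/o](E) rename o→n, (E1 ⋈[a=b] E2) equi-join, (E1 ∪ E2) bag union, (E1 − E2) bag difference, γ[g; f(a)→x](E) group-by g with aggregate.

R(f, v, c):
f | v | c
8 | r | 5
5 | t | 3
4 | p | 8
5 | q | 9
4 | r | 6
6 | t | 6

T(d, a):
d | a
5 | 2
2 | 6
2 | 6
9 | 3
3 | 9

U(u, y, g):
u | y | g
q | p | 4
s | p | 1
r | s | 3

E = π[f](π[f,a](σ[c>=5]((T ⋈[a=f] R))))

σ filters on c, owned by the right side.
E' = π[f](π[f,a]((T ⋈[a=f] σ[c>=5](R))))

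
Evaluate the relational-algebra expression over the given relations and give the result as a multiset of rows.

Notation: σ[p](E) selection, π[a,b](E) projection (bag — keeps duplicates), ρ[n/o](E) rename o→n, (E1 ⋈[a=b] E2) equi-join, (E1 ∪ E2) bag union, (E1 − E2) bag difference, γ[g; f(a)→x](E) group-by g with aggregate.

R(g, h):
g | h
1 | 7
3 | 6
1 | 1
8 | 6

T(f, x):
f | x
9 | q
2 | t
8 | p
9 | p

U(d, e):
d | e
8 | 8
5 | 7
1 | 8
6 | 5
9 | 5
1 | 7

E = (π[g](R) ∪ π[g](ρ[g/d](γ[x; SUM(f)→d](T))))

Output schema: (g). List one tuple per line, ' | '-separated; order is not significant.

Stepwise |·|:
  R → 4
  π[g](R) → 4
  T → 4
  γ[x; SUM(f)→d](T) → 3
  ρ[g/d](γ[x; SUM(f)→d](T)) → 3
  π[g](ρ[g/d](γ[x; SUM(f)→d](T))) → 3
  (π[g](R) ∪ π[g](ρ[g/d](γ[x; SUM(f)→d](T)))) → 7

== RESULT ==
g
1
1
2
3
8
9
17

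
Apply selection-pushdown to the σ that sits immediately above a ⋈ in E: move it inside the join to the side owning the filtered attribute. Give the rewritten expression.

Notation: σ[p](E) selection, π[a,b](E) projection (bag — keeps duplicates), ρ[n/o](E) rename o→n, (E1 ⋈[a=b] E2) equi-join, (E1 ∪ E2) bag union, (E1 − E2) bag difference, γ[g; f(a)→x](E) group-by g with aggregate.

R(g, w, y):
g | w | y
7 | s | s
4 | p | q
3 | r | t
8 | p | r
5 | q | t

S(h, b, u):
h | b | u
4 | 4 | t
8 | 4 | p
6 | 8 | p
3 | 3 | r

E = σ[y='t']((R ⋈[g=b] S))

σ filters on y, owned by the left side.
E' = (σ[y='t'](R) ⋈[g=b] S)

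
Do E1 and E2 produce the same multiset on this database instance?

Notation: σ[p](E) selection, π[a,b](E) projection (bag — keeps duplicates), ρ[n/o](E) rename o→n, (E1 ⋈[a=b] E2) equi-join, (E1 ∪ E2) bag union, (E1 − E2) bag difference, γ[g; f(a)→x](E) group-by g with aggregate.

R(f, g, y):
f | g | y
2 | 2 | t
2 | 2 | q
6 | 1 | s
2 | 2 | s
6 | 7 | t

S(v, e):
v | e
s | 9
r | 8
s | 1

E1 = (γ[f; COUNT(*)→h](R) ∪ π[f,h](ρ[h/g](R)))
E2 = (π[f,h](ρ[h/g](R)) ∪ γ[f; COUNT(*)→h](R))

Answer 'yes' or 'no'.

E1 subexpression sizes:
  R → 5
  γ[f; COUNT(*)→h](R) → 2
  R → 5
  ρ[h/g](R) → 5
  π[f,h](ρ[h/g](R)) → 5
  (γ[f; COUNT(*)→h](R) ∪ π[f,h](ρ[h/g](R))) → 7
E2 subexpression sizes:
  R → 5
  ρ[h/g](R) → 5
  π[f,h](ρ[h/g](R)) → 5
  R → 5
  γ[f; COUNT(*)→h](R) → 2
  (π[f,h](ρ[h/g](R)) ∪ γ[f; COUNT(*)→h](R)) → 7

E1 and E2 produce the same multiset:
f | h
2 | 2
2 | 2
2 | 2
2 | 3
6 | 1
6 | 2
6 | 7

yes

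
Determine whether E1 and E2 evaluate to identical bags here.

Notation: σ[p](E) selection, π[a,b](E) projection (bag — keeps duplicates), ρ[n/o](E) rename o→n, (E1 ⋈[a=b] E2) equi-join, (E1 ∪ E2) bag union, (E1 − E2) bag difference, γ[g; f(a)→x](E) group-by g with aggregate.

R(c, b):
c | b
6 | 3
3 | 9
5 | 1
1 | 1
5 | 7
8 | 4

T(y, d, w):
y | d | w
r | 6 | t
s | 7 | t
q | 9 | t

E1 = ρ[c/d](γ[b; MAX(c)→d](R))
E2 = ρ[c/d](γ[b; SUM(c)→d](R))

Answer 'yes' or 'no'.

E1 row counts bottom-up:
  R → 6
  γ[b; MAX(c)→d](R) → 5
  ρ[c/d](γ[b; MAX(c)→d](R)) → 5
E2 row counts bottom-up:
  R → 6
  γ[b; SUM(c)→d](R) → 5
  ρ[c/d](γ[b; SUM(c)→d](R)) → 5

E1 result:
b | c
1 | 5
3 | 6
4 | 8
7 | 5
9 | 3
E2 result:
b | c
1 | 6
3 | 6
4 | 8
7 | 5
9 | 3
Witness: (1, 5) appears 1× in E1 but 0× in E2.

no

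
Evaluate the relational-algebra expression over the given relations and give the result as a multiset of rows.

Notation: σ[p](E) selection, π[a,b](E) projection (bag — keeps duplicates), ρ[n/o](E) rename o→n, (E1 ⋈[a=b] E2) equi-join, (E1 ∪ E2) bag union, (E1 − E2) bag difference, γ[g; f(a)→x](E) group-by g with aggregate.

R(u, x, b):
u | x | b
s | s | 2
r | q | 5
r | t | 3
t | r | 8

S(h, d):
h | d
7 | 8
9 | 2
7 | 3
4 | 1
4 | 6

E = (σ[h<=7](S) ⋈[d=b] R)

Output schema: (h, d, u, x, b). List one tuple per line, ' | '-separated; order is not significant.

Subexpression sizes:
  S → 5
  σ[h<=7](S) → 4
  R → 4
  (σ[h<=7](S) ⋈[d=b] R) → 2

== RESULT ==
h | d | u | x | b
7 | 3 | r | t | 3
7 | 8 | t | r | 8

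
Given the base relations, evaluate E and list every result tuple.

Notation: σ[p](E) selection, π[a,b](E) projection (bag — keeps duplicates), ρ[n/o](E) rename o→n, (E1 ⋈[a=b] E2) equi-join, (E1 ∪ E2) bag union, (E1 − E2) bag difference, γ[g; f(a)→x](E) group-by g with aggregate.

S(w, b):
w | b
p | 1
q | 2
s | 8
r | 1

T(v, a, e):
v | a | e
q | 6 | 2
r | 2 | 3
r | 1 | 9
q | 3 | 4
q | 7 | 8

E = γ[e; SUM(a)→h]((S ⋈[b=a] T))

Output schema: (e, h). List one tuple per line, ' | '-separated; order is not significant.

Stepwise |·|:
  S → 4
  T → 5
  (S ⋈[b=a] T) → 3
  γ[e; SUM(a)→h]((S ⋈[b=a] T)) → 2

== RESULT ==
e | h
3 | 2
9 | 2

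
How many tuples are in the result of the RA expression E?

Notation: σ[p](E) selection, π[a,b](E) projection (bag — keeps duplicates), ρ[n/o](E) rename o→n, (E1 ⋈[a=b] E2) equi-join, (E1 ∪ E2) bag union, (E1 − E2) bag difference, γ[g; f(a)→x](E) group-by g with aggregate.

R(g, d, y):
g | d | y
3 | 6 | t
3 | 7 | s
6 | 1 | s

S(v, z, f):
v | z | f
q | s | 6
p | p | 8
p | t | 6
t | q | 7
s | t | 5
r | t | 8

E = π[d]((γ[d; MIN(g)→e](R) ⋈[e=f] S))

Row counts bottom-up:
  R → 3
  γ[d; MIN(g)→e](R) → 3
  S → 6
  (γ[d; MIN(g)→e](R) ⋈[e=f] S) → 2
  π[d]((γ[d; MIN(g)→e](R) ⋈[e=f] S)) → 2

|E| = 2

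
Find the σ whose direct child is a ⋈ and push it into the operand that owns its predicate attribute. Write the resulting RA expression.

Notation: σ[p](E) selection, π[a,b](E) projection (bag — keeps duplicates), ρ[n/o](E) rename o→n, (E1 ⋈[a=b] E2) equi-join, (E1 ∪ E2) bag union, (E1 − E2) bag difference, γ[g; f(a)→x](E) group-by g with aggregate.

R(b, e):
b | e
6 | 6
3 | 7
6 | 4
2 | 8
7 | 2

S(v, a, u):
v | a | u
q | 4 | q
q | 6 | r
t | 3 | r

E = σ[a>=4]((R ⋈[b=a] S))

σ filters on a, owned by the right side.
E' = (R ⋈[b=a] σ[a>=4](S))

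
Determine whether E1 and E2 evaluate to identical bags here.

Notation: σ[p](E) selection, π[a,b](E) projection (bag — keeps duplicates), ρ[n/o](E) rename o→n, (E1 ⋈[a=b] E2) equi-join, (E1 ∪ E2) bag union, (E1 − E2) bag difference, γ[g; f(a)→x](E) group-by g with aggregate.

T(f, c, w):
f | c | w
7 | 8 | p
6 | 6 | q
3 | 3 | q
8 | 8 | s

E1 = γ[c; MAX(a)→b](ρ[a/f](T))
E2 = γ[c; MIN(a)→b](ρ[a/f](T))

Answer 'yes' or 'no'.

E1 row counts bottom-up:
  T → 4
  ρ[a/f](T) → 4
  γ[c; MAX(a)→b](ρ[a/f](T)) → 3
E2 row counts bottom-up:
  T → 4
  ρ[a/f](T) → 4
  γ[c; MIN(a)→b](ρ[a/f](T)) → 3

E1 result:
c | b
3 | 3
6 | 6
8 | 8
E2 result:
c | b
3 | 3
6 | 6
8 | 7
Witness: (8, 8) appears 1× in E1 but 0× in E2.

no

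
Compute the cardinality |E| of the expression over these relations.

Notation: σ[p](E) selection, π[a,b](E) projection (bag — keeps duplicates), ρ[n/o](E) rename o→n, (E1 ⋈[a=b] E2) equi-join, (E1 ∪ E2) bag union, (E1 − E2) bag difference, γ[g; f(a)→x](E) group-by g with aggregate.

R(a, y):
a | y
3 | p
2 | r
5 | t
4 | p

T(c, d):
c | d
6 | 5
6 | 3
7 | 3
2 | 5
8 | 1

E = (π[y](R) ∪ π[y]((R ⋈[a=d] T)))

Subexpression sizes:
  R → 4
  π[y](R) → 4
  R → 4
  T → 5
  (R ⋈[a=d] T) → 4
  π[y]((R ⋈[a=d] T)) → 4
  (π[y](R) ∪ π[y]((R ⋈[a=d] T))) → 8

|E| = 8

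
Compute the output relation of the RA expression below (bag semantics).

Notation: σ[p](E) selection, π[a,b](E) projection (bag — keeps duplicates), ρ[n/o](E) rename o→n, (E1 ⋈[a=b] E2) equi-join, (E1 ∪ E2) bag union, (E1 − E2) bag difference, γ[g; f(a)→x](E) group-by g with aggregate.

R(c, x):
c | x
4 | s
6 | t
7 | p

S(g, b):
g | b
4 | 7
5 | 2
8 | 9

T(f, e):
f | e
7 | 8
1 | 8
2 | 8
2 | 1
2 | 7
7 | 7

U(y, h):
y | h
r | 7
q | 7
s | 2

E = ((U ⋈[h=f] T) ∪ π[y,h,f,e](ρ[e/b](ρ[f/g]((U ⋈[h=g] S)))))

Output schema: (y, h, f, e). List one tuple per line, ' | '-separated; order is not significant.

Row counts bottom-up:
  U → 3
  T → 6
  (U ⋈[h=f] T) → 7
  U → 3
  S → 3
  (U ⋈[h=g] S) → 0
  ρ[f/g]((U ⋈[h=g] S)) → 0
  ρ[e/b](ρ[f/g]((U ⋈[h=g] S))) → 0
  π[y,h,f,e](ρ[e/b](ρ[f/g]((U ⋈[h=g] S)))) → 0
  ((U ⋈[h=f] T) ∪ π[y,h,f,e](ρ[e/b](ρ[f/g]((U ⋈[h=g] S))))) → 7

== RESULT ==
y | h | f | e
q | 7 | 7 | 7
q | 7 | 7 | 8
r | 7 | 7 | 7
r | 7 | 7 | 8
s | 2 | 2 | 1
s | 2 | 2 | 7
s | 2 | 2 | 8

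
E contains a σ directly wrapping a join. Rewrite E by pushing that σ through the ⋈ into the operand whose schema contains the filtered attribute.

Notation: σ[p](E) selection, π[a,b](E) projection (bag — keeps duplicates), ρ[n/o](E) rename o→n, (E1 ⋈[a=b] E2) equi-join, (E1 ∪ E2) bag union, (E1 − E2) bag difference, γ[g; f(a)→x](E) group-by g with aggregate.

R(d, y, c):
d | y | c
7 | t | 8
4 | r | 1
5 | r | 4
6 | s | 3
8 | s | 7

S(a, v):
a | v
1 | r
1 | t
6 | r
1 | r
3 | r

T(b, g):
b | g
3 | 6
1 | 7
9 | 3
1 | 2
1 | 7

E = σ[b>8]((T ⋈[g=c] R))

σ filters on b, owned by the left side.
E' = (σ[b>8](T) ⋈[g=c] R)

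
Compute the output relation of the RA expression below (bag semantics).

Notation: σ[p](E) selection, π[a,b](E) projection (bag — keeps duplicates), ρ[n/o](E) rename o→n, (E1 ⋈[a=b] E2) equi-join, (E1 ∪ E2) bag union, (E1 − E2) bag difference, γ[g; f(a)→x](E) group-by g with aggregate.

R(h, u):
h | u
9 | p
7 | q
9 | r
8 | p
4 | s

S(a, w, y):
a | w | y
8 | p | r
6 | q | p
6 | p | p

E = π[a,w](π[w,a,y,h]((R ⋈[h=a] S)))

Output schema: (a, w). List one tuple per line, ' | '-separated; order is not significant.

Per-node cardinality:
  R → 5
  S → 3
  (R ⋈[h=a] S) → 1
  π[w,a,y,h]((R ⋈[h=a] S)) → 1
  π[a,w](π[w,a,y,h]((R ⋈[h=a] S))) → 1

== RESULT ==
a | w
8 | p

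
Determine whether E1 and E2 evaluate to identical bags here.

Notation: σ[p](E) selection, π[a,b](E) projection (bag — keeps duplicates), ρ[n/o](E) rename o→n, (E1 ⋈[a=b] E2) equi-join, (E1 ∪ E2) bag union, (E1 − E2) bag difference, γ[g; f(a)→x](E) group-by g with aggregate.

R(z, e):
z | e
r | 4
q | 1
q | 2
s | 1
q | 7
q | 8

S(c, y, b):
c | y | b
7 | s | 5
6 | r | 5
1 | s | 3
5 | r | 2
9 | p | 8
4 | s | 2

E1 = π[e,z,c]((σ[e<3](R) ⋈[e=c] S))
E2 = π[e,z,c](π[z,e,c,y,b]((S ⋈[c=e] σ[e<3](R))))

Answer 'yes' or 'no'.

E1 row counts bottom-up:
  R → 6
  σ[e<3](R) → 3
  S → 6
  (σ[e<3](R) ⋈[e=c] S) → 2
  π[e,z,c]((σ[e<3](R) ⋈[e=c] S)) → 2
E2 row counts bottom-up:
  S → 6
  R → 6
  σ[e<3](R) → 3
  (S ⋈[c=e] σ[e<3](R)) → 2
  π[z,e,c,y,b]((S ⋈[c=e] σ[e<3](R))) → 2
  π[e,z,c](π[z,e,c,y,b]((S ⋈[c=e] σ[e<3](R)))) → 2

E1 and E2 produce the same multiset:
e | z | c
1 | q | 1
1 | s | 1

yes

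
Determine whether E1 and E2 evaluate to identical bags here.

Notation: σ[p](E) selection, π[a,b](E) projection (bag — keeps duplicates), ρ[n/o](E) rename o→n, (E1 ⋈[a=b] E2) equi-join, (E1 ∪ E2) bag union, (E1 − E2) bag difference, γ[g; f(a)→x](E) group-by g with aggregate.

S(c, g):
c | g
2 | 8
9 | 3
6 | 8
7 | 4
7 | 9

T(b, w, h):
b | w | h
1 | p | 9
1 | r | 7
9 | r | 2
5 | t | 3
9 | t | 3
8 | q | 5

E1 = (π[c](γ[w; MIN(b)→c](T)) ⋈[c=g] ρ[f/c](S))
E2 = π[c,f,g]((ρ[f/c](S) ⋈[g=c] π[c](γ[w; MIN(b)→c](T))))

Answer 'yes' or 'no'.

E1 subexpression sizes:
  T → 6
  γ[w; MIN(b)→c](T) → 4
  π[c](γ[w; MIN(b)→c](T)) → 4
  S → 5
  ρ[f/c](S) → 5
  (π[c](γ[w; MIN(b)→c](T)) ⋈[c=g] ρ[f/c](S)) → 2
E2 subexpression sizes:
  S → 5
  ρ[f/c](S) → 5
  T → 6
  γ[w; MIN(b)→c](T) → 4
  π[c](γ[w; MIN(b)→c](T)) → 4
  (ρ[f/c](S) ⋈[g=c] π[c](γ[w; MIN(b)→c](T))) → 2
  π[c,f,g]((ρ[f/c](S) ⋈[g=c] π[c](γ[w; MIN(b)→c](T)))) → 2

E1 and E2 produce the same multiset:
c | f | g
8 | 2 | 8
8 | 6 | 8

yes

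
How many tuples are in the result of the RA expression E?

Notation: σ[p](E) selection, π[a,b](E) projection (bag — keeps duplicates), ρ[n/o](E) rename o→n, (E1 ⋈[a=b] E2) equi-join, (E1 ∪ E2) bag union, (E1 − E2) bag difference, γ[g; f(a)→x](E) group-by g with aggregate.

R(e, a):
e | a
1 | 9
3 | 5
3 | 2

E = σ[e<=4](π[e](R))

Subexpression sizes:
  R → 3
  π[e](R) → 3
  σ[e<=4](π[e](R)) → 3

|E| = 3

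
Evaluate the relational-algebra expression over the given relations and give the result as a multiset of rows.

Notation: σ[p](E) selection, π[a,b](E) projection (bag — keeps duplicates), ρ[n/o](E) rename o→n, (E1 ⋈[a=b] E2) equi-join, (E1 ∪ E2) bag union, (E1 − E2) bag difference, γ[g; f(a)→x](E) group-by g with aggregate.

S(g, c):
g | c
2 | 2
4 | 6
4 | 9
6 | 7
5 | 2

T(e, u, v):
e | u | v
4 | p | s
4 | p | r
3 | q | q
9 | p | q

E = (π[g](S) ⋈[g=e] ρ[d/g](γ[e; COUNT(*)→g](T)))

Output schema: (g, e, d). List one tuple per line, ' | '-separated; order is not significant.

Row counts bottom-up:
  S → 5
  π[g](S) → 5
  T → 4
  γ[e; COUNT(*)→g](T) → 3
  ρ[d/g](γ[e; COUNT(*)→g](T)) → 3
  (π[g](S) ⋈[g=e] ρ[d/g](γ[e; COUNT(*)→g](T))) → 2

== RESULT ==
g | e | d
4 | 4 | 2
4 | 4 | 2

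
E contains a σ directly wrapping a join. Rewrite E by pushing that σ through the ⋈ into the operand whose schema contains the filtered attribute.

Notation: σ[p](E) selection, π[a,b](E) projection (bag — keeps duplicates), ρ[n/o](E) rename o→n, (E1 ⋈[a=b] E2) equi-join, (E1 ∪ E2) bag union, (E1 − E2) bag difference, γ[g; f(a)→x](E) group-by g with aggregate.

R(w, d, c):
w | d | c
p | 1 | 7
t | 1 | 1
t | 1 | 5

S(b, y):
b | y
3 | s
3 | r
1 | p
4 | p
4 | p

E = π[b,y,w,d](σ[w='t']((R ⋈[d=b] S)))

σ filters on w, owned by the left side.
E' = π[b,y,w,d]((σ[w='t'](R) ⋈[d=b] S))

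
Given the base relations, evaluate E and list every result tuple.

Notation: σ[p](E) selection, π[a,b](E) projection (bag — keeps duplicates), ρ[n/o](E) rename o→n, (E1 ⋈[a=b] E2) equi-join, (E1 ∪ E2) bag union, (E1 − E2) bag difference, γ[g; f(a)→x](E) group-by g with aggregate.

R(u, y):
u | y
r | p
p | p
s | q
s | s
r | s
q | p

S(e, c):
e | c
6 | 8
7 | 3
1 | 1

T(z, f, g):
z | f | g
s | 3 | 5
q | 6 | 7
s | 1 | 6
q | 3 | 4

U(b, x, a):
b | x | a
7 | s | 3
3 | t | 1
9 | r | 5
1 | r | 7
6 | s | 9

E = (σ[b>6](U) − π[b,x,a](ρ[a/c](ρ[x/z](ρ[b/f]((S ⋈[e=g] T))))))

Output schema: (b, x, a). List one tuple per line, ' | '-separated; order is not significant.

Stepwise |·|:
  U → 5
  σ[b>6](U) → 2
  S → 3
  T → 4
  (S ⋈[e=g] T) → 2
  ρ[b/f]((S ⋈[e=g] T)) → 2
  ρ[x/z](ρ[b/f]((S ⋈[e=g] T))) → 2
  ρ[a/c](ρ[x/z](ρ[b/f]((S ⋈[e=g] T)))) → 2
  π[b,x,a](ρ[a/c](ρ[x/z](ρ[b/f]((S ⋈[e=g] T))))) → 2
  (σ[b>6](U) − π[b,x,a](ρ[a/c](ρ[x/z](ρ[b/f]((S ⋈[e=g] T)))))) → 2

== RESULT ==
b | x | a
7 | s | 3
9 | r | 5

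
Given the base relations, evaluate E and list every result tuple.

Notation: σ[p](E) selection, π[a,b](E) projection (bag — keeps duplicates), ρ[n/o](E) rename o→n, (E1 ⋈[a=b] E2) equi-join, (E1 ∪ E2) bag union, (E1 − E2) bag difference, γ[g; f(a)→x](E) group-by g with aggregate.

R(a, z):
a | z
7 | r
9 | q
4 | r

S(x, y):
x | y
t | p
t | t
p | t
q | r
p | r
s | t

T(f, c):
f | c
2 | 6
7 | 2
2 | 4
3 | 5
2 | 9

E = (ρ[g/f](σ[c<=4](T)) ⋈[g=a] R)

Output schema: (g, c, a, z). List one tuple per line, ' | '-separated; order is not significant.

Per-node cardinality:
  T → 5
  σ[c<=4](T) → 2
  ρ[g/f](σ[c<=4](T)) → 2
  R → 3
  (ρ[g/f](σ[c<=4](T)) ⋈[g=a] R) → 1

== RESULT ==
g | c | a | z
7 | 2 | 7 | r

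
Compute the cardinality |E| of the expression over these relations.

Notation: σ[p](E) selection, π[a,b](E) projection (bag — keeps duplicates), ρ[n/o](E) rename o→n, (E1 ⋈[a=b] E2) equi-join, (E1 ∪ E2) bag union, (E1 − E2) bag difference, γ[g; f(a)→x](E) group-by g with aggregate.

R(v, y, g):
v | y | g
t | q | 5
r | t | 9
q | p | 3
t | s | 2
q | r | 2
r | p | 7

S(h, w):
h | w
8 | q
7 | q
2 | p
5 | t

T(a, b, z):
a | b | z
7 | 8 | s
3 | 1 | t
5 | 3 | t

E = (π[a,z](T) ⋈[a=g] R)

Per-node cardinality:
  T → 3
  π[a,z](T) → 3
  R → 6
  (π[a,z](T) ⋈[a=g] R) → 3

|E| = 3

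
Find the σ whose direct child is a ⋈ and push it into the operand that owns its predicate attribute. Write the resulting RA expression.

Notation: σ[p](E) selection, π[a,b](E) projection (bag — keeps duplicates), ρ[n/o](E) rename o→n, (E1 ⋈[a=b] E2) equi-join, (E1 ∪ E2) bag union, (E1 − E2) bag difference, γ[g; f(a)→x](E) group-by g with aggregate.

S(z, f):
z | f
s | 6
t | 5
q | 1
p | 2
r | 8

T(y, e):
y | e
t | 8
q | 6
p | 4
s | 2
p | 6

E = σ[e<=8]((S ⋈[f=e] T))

σ filters on e, owned by the right side.
E' = (S ⋈[f=e] σ[e<=8](T))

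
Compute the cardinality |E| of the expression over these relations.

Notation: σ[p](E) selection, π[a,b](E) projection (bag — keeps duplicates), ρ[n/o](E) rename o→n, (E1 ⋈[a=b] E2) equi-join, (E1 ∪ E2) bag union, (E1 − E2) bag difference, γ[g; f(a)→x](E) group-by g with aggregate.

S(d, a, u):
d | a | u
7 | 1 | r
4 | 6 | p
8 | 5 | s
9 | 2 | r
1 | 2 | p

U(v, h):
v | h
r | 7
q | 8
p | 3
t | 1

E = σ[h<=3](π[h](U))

Per-node cardinality:
  U → 4
  π[h](U) → 4
  σ[h<=3](π[h](U)) → 2

|E| = 2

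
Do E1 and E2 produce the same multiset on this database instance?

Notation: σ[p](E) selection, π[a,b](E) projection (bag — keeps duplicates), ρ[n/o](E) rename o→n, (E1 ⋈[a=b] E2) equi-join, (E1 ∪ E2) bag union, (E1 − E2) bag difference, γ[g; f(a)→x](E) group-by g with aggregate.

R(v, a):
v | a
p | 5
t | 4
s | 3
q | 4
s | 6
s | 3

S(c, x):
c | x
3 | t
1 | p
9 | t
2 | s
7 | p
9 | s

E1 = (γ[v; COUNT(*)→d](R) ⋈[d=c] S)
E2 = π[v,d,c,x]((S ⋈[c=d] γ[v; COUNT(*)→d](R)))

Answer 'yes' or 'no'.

E1 subexpression sizes:
  R → 6
  γ[v; COUNT(*)→d](R) → 4
  S → 6
  (γ[v; COUNT(*)→d](R) ⋈[d=c] S) → 4
E2 subexpression sizes:
  S → 6
  R → 6
  γ[v; COUNT(*)→d](R) → 4
  (S ⋈[c=d] γ[v; COUNT(*)→d](R)) → 4
  π[v,d,c,x]((S ⋈[c=d] γ[v; COUNT(*)→d](R))) → 4

E1 and E2 produce the same multiset:
v | d | c | x
p | 1 | 1 | p
q | 1 | 1 | p
s | 3 | 3 | t
t | 1 | 1 | p

yes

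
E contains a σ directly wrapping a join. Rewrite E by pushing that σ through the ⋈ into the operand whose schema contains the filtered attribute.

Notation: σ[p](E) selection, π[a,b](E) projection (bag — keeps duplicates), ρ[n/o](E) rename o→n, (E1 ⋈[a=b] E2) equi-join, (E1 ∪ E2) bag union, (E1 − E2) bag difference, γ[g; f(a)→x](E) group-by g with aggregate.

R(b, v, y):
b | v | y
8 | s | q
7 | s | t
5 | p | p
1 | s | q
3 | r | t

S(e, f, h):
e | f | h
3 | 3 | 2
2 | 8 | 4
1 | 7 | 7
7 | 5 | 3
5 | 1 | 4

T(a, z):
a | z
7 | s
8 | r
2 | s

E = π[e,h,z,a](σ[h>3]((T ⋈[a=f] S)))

σ filters on h, owned by the right side.
E' = π[e,h,z,a]((T ⋈[a=f] σ[h>3](S)))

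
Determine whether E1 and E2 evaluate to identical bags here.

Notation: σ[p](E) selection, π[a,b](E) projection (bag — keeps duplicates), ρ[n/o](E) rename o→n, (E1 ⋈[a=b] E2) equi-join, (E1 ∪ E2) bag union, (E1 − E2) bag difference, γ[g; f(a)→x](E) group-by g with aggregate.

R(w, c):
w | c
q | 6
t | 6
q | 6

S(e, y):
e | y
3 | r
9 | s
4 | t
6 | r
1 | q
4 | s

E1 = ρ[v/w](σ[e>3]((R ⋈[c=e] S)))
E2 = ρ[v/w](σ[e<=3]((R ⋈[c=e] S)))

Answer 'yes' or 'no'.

E1 row counts bottom-up:
  R → 3
  S → 6
  (R ⋈[c=e] S) → 3
  σ[e>3]((R ⋈[c=e] S)) → 3
  ρ[v/w](σ[e>3]((R ⋈[c=e] S))) → 3
E2 row counts bottom-up:
  R → 3
  S → 6
  (R ⋈[c=e] S) → 3
  σ[e<=3]((R ⋈[c=e] S)) → 0
  ρ[v/w](σ[e<=3]((R ⋈[c=e] S))) → 0

E1 result:
v | c | e | y
q | 6 | 6 | r
q | 6 | 6 | r
t | 6 | 6 | r
E2 result:
v | c | e | y
(0 rows)
Witness: ('t', 6, 6, 'r') appears 1× in E1 but 0× in E2.

no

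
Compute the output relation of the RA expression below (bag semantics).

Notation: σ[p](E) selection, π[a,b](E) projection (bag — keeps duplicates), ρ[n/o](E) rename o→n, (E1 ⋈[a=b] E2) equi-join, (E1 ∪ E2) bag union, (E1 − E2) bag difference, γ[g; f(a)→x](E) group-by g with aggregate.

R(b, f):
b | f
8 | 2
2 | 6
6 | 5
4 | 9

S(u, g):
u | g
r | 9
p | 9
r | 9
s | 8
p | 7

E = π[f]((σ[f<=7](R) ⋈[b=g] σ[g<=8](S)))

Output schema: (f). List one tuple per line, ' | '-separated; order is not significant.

Row counts bottom-up:
  R → 4
  σ[f<=7](R) → 3
  S → 5
  σ[g<=8](S) → 2
  (σ[f<=7](R) ⋈[b=g] σ[g<=8](S)) → 1
  π[f]((σ[f<=7](R) ⋈[b=g] σ[g<=8](S))) → 1

== RESULT ==
f
2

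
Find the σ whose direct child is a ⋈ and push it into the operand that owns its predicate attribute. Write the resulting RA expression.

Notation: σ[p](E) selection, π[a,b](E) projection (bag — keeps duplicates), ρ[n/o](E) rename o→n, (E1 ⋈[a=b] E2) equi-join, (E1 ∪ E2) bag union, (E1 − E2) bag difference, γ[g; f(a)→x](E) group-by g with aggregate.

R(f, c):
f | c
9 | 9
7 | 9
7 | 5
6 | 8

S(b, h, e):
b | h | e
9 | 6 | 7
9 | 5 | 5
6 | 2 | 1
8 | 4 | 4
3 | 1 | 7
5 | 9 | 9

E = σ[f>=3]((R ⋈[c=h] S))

σ filters on f, owned by the left side.
E' = (σ[f>=3](R) ⋈[c=h] S)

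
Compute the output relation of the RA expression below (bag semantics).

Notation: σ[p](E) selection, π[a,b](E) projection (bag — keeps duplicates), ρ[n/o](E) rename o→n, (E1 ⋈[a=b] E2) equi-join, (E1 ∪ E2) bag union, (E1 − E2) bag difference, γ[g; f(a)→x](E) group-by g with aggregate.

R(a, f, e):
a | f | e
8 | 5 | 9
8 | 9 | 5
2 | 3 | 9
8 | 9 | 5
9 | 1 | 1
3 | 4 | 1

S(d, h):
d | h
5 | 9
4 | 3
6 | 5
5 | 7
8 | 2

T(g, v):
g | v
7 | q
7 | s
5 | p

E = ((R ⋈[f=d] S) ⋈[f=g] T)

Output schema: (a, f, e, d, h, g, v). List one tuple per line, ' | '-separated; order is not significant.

Row counts bottom-up:
  R → 6
  S → 5
  (R ⋈[f=d] S) → 3
  T → 3
  ((R ⋈[f=d] S) ⋈[f=g] T) → 2

== RESULT ==
a | f | e | d | h | g | v
8 | 5 | 9 | 5 | 7 | 5 | p
8 | 5 | 9 | 5 | 9 | 5 | p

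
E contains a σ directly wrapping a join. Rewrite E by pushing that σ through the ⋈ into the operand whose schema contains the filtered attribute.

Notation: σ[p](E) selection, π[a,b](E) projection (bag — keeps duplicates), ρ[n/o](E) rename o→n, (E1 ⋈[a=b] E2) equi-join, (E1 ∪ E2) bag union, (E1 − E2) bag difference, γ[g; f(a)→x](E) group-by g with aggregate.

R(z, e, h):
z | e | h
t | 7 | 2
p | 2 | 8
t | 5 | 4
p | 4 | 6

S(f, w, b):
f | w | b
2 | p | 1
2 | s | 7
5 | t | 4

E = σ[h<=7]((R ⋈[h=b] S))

σ filters on h, owned by the left side.
E' = (σ[h<=7](R) ⋈[h=b] S)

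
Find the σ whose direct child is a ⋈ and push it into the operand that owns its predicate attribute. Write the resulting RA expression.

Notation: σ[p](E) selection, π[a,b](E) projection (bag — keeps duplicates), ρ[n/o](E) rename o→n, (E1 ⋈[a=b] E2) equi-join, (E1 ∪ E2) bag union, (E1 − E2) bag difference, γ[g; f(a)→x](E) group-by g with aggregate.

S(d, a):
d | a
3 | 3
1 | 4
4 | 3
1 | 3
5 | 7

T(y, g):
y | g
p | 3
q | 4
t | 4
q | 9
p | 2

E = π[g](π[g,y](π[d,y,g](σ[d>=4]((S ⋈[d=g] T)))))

σ filters on d, owned by the left side.
E' = π[g](π[g,y](π[d,y,g]((σ[d>=4](S) ⋈[d=g] T))))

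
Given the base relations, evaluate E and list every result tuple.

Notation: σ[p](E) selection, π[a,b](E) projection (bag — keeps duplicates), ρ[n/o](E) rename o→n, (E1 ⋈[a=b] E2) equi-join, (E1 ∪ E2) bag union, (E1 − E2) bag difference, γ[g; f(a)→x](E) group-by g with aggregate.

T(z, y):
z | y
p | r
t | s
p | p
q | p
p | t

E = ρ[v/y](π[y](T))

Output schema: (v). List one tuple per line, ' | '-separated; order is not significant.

Per-node cardinality:
  T → 5
  π[y](T) → 5
  ρ[v/y](π[y](T)) → 5

== RESULT ==
v
p
p
r
s
t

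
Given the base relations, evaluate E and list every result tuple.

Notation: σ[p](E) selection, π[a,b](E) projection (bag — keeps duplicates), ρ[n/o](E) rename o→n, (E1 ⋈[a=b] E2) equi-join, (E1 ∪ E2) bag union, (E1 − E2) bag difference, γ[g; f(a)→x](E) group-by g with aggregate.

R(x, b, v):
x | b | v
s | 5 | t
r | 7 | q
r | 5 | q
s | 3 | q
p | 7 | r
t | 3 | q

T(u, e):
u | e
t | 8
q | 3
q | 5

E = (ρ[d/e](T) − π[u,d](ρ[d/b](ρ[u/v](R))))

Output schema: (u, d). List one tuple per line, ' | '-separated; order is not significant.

Row counts bottom-up:
  T → 3
  ρ[d/e](T) → 3
  R → 6
  ρ[u/v](R) → 6
  ρ[d/b](ρ[u/v](R)) → 6
  π[u,d](ρ[d/b](ρ[u/v](R))) → 6
  (ρ[d/e](T) − π[u,d](ρ[d/b](ρ[u/v](R)))) → 1

== RESULT ==
u | d
t | 8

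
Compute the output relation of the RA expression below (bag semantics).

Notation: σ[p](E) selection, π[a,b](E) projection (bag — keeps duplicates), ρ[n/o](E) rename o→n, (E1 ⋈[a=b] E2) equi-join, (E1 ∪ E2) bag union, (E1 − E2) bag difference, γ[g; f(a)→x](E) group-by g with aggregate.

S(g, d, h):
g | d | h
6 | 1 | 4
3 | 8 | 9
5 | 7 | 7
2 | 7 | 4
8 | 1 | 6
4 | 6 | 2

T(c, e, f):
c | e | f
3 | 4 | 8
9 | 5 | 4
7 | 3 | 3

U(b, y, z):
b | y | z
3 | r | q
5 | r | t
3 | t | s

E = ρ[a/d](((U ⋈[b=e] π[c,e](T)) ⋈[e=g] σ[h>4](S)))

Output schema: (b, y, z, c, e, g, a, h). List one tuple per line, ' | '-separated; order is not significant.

Row counts bottom-up:
  U → 3
  T → 3
  π[c,e](T) → 3
  (U ⋈[b=e] π[c,e](T)) → 3
  S → 6
  σ[h>4](S) → 3
  ((U ⋈[b=e] π[c,e](T)) ⋈[e=g] σ[h>4](S)) → 3
  ρ[a/d](((U ⋈[b=e] π[c,e](T)) ⋈[e=g] σ[h>4](S))) → 3

== RESULT ==
b | y | z | c | e | g | a | h
3 | r | q | 7 | 3 | 3 | 8 | 9
3 | t | s | 7 | 3 | 3 | 8 | 9
5 | r | t | 9 | 5 | 5 | 7 | 7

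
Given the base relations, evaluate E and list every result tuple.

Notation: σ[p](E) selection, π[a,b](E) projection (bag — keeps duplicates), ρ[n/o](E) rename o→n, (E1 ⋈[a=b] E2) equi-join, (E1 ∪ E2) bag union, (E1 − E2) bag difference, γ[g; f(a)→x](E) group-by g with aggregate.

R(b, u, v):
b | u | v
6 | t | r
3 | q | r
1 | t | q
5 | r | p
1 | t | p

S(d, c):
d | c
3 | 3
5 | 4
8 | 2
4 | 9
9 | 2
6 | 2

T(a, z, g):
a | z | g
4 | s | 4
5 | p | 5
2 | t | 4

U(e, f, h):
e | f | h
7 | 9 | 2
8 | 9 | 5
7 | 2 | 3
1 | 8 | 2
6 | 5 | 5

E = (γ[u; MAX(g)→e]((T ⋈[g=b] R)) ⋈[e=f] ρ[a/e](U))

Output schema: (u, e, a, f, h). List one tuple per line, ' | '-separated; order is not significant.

Row counts bottom-up:
  T → 3
  R → 5
  (T ⋈[g=b] R) → 1
  γ[u; MAX(g)→e]((T ⋈[g=b] R)) → 1
  U → 5
  ρ[a/e](U) → 5
  (γ[u; MAX(g)→e]((T ⋈[g=b] R)) ⋈[e=f] ρ[a/e](U)) → 1

== RESULT ==
u | e | a | f | h
r | 5 | 6 | 5 | 5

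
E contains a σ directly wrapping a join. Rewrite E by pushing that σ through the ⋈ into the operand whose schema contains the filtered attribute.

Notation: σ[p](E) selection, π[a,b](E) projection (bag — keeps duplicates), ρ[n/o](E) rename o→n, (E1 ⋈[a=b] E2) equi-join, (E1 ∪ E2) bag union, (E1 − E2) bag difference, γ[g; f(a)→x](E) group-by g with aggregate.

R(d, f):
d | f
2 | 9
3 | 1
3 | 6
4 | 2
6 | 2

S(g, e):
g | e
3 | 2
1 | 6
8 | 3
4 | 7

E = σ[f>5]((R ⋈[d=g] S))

σ filters on f, owned by the left side.
E' = (σ[f>5](R) ⋈[d=g] S)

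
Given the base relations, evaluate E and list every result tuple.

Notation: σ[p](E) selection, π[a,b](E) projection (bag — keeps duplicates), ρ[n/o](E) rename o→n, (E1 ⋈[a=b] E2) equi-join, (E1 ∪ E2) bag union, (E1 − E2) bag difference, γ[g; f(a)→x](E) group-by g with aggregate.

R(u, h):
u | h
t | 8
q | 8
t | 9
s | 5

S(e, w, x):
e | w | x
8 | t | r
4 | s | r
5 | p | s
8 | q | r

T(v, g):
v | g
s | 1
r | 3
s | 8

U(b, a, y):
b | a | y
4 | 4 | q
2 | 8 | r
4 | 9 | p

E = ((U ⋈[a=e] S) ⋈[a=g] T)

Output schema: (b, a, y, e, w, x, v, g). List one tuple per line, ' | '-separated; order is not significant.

Stepwise |·|:
  U → 3
  S → 4
  (U ⋈[a=e] S) → 3
  T → 3
  ((U ⋈[a=e] S) ⋈[a=g] T) → 2

== RESULT ==
b | a | y | e | w | x | v | g
2 | 8 | r | 8 | q | r | s | 8
2 | 8 | r | 8 | t | r | s | 8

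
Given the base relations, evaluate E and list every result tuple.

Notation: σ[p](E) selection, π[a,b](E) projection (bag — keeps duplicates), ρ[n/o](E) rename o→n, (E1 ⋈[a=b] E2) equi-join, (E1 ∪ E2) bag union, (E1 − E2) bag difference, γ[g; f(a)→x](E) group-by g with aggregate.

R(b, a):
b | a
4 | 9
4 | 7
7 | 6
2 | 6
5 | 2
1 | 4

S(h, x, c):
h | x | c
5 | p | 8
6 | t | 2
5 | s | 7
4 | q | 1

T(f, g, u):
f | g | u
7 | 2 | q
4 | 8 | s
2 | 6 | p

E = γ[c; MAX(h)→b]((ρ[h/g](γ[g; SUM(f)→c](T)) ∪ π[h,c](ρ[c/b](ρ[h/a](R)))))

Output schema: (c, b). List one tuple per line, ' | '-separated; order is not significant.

Per-node cardinality:
  T → 3
  γ[g; SUM(f)→c](T) → 3
  ρ[h/g](γ[g; SUM(f)→c](T)) → 3
  R → 6
  ρ[h/a](R) → 6
  ρ[c/b](ρ[h/a](R)) → 6
  π[h,c](ρ[c/b](ρ[h/a](R))) → 6
  (ρ[h/g](γ[g; SUM(f)→c](T)) ∪ π[h,c](ρ[c/b](ρ[h/a](R)))) → 9
  γ[c; MAX(h)→b]((ρ[h/g](γ[g; SUM(f)→c](T)) ∪ π[h,c](ρ[c/b](ρ[h/a](R))))) → 5

== RESULT ==
c | b
1 | 4
2 | 6
4 | 9
5 | 2
7 | 6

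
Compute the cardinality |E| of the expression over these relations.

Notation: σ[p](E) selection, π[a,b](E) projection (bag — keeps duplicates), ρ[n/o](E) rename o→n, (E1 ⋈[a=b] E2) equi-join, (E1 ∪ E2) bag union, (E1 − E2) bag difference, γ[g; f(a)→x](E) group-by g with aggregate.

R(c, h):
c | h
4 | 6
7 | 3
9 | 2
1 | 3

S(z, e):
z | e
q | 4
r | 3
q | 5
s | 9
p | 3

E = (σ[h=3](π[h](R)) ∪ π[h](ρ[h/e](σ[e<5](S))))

Row counts bottom-up:
  R → 4
  π[h](R) → 4
  σ[h=3](π[h](R)) → 2
  S → 5
  σ[e<5](S) → 3
  ρ[h/e](σ[e<5](S)) → 3
  π[h](ρ[h/e](σ[e<5](S))) → 3
  (σ[h=3](π[h](R)) ∪ π[h](ρ[h/e](σ[e<5](S)))) → 5

|E| = 5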